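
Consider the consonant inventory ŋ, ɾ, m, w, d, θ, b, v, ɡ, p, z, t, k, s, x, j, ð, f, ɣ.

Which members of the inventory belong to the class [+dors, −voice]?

k, x

Eliminate segments failing any feature: /ŋ, w, ɡ, j, ɣ/ are [+voice]; /ɾ, m, d, θ, b, v, p, z, t, s, ð, f/ are [−dorsal]. The remaining /k, x/ satisfy [+dorsal], [−voice].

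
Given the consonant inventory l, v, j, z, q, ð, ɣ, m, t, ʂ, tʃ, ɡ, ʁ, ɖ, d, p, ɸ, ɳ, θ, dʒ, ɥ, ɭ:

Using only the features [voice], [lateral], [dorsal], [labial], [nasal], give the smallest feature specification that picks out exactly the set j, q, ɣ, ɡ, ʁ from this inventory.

Every target segment is [−labial], [+dorsal]; each remaining inventory member fails at least one of these. Each conjunct is needed — [+dorsal] alone would also admit /ɥ/; [−labial] alone would also admit /l, z, ð, t, …/ — and no other single listed feature has exactly this extension, so two is the minimum.

[−labial, +dorsal]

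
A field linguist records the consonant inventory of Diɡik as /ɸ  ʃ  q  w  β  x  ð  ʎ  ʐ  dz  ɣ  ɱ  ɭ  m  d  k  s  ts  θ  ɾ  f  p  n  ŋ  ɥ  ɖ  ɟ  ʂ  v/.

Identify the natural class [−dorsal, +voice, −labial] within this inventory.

Checking each segment against [−dorsal], [+voice], [−labial]: /ð/ (voiced dental fricative), /ʐ/ (voiced retroflex fricative), /dz/ (voiced alveolar affricate), /ɭ/ (retroflex lateral approximant), /d/ (voiced alveolar stop), /ɾ/ (alveolar tap), among others, satisfy every feature; every other segment in the inventory fails at least one.

ð, ʐ, dz, ɭ, d, ɾ, n, ɖ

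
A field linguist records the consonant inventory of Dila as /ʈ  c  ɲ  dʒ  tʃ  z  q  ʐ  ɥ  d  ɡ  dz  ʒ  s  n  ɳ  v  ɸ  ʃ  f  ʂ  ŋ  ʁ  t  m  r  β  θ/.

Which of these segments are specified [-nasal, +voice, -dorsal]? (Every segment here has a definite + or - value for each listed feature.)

The [-nasal] segments are /ʈ, c, dʒ, tʃ, z, q, ʐ, ɥ, d, ɡ, dz, ʒ, s, v, ɸ, ʃ, f, ʂ, ʁ, t, r, β, θ/.
Then [+voice] gives /dʒ, z, ʐ, ɥ, d, ɡ, dz, ʒ, v, ʁ, r, β/.
Of those, [-dorsal] leaves /dʒ, z, ʐ, d, dz, ʒ, v, r, β/.

dʒ, z, ʐ, d, dz, ʒ, v, r, β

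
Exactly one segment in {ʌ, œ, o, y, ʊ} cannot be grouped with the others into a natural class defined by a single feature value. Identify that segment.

ʌ

/ʊ, œ, y, o/ are all [+round], but /ʌ/ (mid back unrounded lax vowel) is [−round]. No other single segment can be removed to leave a set sharing one feature value that the removed segment lacks, so /ʌ/ is the odd one out.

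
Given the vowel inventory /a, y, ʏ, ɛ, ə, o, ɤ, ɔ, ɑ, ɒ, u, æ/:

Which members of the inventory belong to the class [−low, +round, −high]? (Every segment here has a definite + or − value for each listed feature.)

o, ɔ

Eliminate segments failing any feature: /a, ɑ, ɒ, æ/ are [+low]; /y, ʏ, u/ are [+high]; /ɛ, ə, ɤ/ are [−round]. The remaining /o, ɔ/ satisfy [−low], [+round], [−high].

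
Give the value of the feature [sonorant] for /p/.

/p/ is the voiceless bilabial stop. The feature [sonorant] marks segments produced without turbulent airflow (nasals, liquids, glides, vowels); /p/ lacks this property, so it is [−sonorant].

[−sonorant]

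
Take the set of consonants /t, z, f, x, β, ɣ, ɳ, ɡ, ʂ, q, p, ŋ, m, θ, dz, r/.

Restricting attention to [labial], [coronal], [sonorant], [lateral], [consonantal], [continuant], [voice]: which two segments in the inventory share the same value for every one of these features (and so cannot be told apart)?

ʂ, θ

Both /ʂ/ and /θ/ are [-labial], [+coronal], [-sonorant], [-lateral], [+consonantal], [+continuant], [-voice]. Since the list omits [strident], [anterior] and [distributed] — which do distinguish the voiceless retroflex fricative from the voiceless dental fricative — this pair collapses; all other pairs remain distinct.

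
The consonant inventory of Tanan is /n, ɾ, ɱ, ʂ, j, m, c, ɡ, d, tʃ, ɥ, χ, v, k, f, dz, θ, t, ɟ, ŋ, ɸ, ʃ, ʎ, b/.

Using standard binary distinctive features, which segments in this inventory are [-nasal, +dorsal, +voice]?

Among the inventory, the [-nasal] segments are /ɾ, ʂ, j, c, ɡ, d, tʃ, ɥ, χ, v, k, f, dz, θ, t, ɟ, ɸ, ʃ, ʎ, b/.
Intersecting with [+dorsal] gives /j, c, ɡ, ɥ, χ, k, ɟ, ʎ/.
Of those, [+voice] leaves /j, ɡ, ɥ, ɟ, ʎ/.

j, ɡ, ɥ, ɟ, ʎ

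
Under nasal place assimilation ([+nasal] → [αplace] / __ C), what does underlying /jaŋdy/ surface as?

[jandy]

In /jaŋdy/, the nasal /ŋ/ precedes /d/, which is [+coronal]. The nasal assimilates in place, becoming the [+coronal] nasal /n/. The surface form is [jandy].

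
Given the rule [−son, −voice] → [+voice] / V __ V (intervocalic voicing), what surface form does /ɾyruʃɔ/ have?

/ʃ/ satisfies [−son, −voice] and sits in V __ V. The [+voice] counterpart of the voiceless postalveolar fricative is /ʒ/. Other segments in /ɾyruʃɔ/ either fail the structural description or are not in the environment, so the surface form is [ɾyruʒɔ].

[ɾyruʒɔ]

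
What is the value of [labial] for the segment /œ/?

[+labial]

/œ/ is the mid front rounded lax vowel. The feature [labial] marks segments articulated with one or both lips; /œ/ has this property, so it is [+labial].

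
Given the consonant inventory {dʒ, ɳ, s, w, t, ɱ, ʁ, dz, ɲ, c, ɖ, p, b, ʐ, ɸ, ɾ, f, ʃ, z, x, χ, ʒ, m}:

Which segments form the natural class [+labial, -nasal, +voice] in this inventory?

w, b

Eliminate segments failing any feature: /dʒ, ɳ, s, t, ʁ, dz, ɲ, c, ɖ, ʐ, ɾ, ʃ, z, x, χ, ʒ/ are [-labial]; /ɱ, m/ are [+nasal]; /p, ɸ, f/ are [-voice]. The remaining /w, b/ satisfy [+labial], [-nasal], [+voice].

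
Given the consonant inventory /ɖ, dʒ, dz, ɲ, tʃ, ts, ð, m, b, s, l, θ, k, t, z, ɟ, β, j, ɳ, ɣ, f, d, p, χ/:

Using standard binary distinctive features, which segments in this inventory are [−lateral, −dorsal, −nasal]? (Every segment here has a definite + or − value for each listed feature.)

Checking each segment against [−lateral], [−dorsal], [−nasal]: /ɖ/ (voiced retroflex stop), /dʒ/ (voiced postalveolar affricate), /dz/ (voiced alveolar affricate), /tʃ/ (voiceless postalveolar affricate), /ts/ (voiceless alveolar affricate), /ð/ (voiced dental fricative), among others, satisfy every feature; every other segment in the inventory fails at least one.

ɖ, dʒ, dz, tʃ, ts, ð, b, s, θ, t, z, β, f, d, p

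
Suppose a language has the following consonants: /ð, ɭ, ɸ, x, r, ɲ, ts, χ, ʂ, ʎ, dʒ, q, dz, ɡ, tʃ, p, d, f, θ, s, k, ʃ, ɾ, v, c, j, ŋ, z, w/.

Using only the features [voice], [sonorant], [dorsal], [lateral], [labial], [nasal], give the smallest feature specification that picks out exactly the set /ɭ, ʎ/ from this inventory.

Every target segment is [+lateral] and no other inventory member is, so one feature is enough.

[+lateral]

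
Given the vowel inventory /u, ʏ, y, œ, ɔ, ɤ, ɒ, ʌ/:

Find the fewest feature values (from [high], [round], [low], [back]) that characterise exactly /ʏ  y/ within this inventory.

[+high, −back]

/ʏ, y/ are all [+high], [−back], and no other segment in the inventory matches both values. Dropping any one of them over-generates: [−back] alone would also admit /œ/; [+high] alone would also admit /u/. No other single listed feature picks out exactly this set either, so fewer than two features will not do.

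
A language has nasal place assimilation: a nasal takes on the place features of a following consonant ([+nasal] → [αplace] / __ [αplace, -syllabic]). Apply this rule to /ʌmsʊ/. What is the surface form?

[ʌnsʊ]

In /ʌmsʊ/, the nasal /m/ precedes /s/, which is [+coronal]. The nasal assimilates in place, becoming the [+coronal] nasal /n/. The surface form is [ʌnsʊ].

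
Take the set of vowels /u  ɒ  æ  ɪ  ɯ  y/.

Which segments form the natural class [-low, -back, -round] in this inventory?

ɪ

First, the [-low] segments are /u, ɪ, ɯ, y/.
Then [-back] gives /ɪ, y/.
Of those, [-round] leaves /ɪ/.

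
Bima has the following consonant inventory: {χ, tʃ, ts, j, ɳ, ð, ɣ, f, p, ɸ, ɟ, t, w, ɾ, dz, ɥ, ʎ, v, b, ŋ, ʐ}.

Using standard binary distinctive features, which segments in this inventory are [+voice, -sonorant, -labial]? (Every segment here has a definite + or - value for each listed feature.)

ð, ɣ, ɟ, dz, ʐ

Checking each segment against [+voice], [-sonorant], [-labial]: /ð/ (voiced dental fricative), /ɣ/ (voiced velar fricative), /ɟ/ (voiced palatal stop), /dz/ (voiced alveolar affricate), /ʐ/ (voiced retroflex fricative) satisfy every feature; every other segment in the inventory fails at least one.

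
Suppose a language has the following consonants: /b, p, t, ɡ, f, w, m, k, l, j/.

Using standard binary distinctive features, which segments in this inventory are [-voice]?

p, t, f, k

The [-voice] segments here are /p, t, f, k/; the remaining /b, ɡ, w, m, l, j/ are [+voice].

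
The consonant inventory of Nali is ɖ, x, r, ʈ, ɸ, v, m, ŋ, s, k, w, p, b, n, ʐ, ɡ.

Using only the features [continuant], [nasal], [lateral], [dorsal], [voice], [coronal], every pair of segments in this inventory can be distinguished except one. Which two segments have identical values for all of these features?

ʐ, r

Both /ʐ/ and /r/ are [+continuant], [−nasal], [−lateral], [−dorsal], [+voice], [+coronal]. Since the list omits [sonorant], [strident] and [anterior] — which do distinguish the voiced retroflex fricative from the alveolar trill — this pair collapses; all other pairs remain distinct.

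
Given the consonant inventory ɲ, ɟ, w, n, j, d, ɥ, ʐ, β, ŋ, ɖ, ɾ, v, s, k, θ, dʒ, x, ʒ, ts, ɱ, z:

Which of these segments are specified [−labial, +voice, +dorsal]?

ɲ, ɟ, j, ŋ

Eliminate segments failing any feature: /w, ɥ, β, v, ɱ/ are [+labial]; /n, d, ʐ, ɖ, ɾ, dʒ, ʒ, z/ are [−dorsal]; /s, k, θ, x, ts/ are [−voice]. The remaining /ɲ, ɟ, j, ŋ/ satisfy [−labial], [+voice], [+dorsal].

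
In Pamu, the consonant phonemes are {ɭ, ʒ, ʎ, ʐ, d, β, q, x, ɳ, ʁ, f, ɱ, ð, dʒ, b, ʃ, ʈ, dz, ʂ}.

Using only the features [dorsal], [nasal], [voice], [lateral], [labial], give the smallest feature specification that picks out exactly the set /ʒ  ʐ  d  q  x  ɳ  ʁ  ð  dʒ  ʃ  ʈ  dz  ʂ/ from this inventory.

The class [−lateral], [−labial] has exactly /ʒ, ʐ, d, q, x, ɳ, ʁ, ð, dʒ, ʃ, ʈ, dz, ʂ/ as its extension in this inventory. No smaller conjunction from the listed features achieves this: [−labial] alone would also admit /ɭ, ʎ/; [−lateral] alone would also admit /β, f, ɱ, b/; and checking the remaining single features turns up none with this extension.

[−lateral, −labial]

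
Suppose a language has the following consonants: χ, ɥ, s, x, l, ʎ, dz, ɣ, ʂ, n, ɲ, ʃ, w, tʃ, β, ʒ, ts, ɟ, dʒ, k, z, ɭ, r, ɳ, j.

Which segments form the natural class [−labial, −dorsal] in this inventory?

s, l, dz, ʂ, n, ʃ, tʃ, ʒ, ts, dʒ, z, ɭ, r, ɳ

Eliminate segments failing any feature: /χ, x, ʎ, ɣ, ɲ, ɟ, k, j/ are [+dorsal]; /ɥ, w, β/ are [+labial]. The remaining /s, l, dz, ʂ, n, ʃ, tʃ, ʒ, ts, dʒ, z, ɭ, r, ɳ/ satisfy [−labial], [−dorsal].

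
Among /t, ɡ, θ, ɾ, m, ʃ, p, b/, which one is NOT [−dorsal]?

ɡ

/ɡ/ is the voiced velar stop, which is [+dorsal]; the rest — /t, ɾ, ʃ, b, m, θ, p/ — are [−dorsal].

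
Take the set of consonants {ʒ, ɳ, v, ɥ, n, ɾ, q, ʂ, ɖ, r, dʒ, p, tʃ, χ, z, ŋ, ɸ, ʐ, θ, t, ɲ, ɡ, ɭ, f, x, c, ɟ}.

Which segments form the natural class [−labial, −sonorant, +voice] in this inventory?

ʒ, ɖ, dʒ, z, ʐ, ɡ, ɟ

Eliminate segments failing any feature: /ɳ, n, ɾ, r, ŋ, ɲ, ɭ/ are [+sonorant]; /v, ɥ, p, ɸ, f/ are [+labial]; /q, ʂ, tʃ, χ, θ, t, x, c/ are [−voice]. The remaining /ʒ, ɖ, dʒ, z, ʐ, ɡ, ɟ/ satisfy [−labial], [−sonorant], [+voice].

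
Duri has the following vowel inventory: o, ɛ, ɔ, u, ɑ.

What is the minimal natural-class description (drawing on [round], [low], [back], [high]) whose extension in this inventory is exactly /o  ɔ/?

[−high, +round]

Every target segment is [−high], [+round]; each remaining inventory member fails at least one of these. Each conjunct is needed — [+round] alone would also admit /u/; [−high] alone would also admit /ɛ, ɑ/ — and no other single listed feature has exactly this extension, so two is the minimum.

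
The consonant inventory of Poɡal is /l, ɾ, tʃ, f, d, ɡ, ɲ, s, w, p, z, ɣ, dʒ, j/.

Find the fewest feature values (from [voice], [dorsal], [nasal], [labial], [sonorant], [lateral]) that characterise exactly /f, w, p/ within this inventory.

The target set is precisely the extension of [+labial] in this inventory.

[+labial]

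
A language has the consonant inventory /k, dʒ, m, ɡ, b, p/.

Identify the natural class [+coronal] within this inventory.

dʒ

The [+coronal] segments here are /dʒ/; the remaining /k, m, ɡ, b, p/ are [−coronal].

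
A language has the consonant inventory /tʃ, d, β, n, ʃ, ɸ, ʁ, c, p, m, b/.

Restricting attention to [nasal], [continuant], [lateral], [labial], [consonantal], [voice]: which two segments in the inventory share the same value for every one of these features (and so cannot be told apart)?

Both /tʃ/ and /c/ are [−nasal], [−continuant], [−lateral], [−labial], [+consonantal], [−voice]. Since the list omits [strident], [delayed release] and [dorsal] — which do distinguish the voiceless postalveolar affricate from the voiceless palatal stop — this pair collapses; all other pairs remain distinct.

tʃ, c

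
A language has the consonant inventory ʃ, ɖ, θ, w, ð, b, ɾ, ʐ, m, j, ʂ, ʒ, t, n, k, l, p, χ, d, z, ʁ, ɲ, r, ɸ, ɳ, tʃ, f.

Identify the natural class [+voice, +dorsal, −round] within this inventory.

Eliminate segments failing any feature: /ʃ, θ, ʂ, t, k, p, χ, ɸ, tʃ, f/ are [−voice]; /ɖ, ð, b, ɾ, ʐ, m, ʒ, n, l, d, z, r, ɳ/ are [−dorsal]; /w/ is [+round]. The remaining /j, ʁ, ɲ/ satisfy [+voice], [+dorsal], [−round].

j, ʁ, ɲ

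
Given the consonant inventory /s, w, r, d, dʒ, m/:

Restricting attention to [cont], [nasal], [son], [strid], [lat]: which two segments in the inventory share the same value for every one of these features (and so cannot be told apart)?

Both /r/ and /w/ are [+continuant], [-nasal], [+sonorant], [-strident], [-lateral]. Since the list omits [labial], [round], [coronal] and [dorsal] — which do distinguish the alveolar trill from the labial-velar glide — this pair collapses; all other pairs remain distinct.

r, w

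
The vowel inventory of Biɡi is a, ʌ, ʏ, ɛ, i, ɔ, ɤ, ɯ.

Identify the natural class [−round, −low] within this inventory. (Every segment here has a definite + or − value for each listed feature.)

ʌ, ɛ, i, ɤ, ɯ

Among the inventory, the [−round] segments are /a, ʌ, ɛ, i, ɤ, ɯ/.
Among these, [−low] leaves /ʌ, ɛ, i, ɤ, ɯ/.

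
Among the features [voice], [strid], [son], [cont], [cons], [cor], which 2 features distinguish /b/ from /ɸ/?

/b/ (voiced bilabial stop) and /ɸ/ (voiceless bilabial fricative) agree on [−strident], [−sonorant], [+consonantal], [−coronal]. They differ on [voice] (/b/ [+], /ɸ/ [−]), [continuant] (/b/ [−], /ɸ/ [+]).

[voice], [continuant]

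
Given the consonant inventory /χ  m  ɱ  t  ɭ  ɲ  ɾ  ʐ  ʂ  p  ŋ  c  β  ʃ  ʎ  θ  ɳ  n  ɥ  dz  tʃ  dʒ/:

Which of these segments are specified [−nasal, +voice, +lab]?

Checking each segment against [−nasal], [+voice], [+labial]: /β/ (voiced bilabial fricative), /ɥ/ (labial-palatal glide) satisfy every feature; every other segment in the inventory fails at least one.

β, ɥ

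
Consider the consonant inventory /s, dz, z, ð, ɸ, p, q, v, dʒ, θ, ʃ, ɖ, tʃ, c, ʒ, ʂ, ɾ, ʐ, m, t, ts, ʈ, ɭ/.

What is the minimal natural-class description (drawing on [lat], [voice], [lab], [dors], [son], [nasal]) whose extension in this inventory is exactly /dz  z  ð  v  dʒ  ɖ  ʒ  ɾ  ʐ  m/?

Every target segment is [+voice], [−lateral]; each remaining inventory member fails at least one of these. Each conjunct is needed — [−lateral] alone would also admit /s, ɸ, p, q, …/; [+voice] alone would also admit /ɭ/ — and no other single listed feature has exactly this extension, so two is the minimum.

[+voice, −lat]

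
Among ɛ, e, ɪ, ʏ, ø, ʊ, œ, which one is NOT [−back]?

ʊ

/ʏ, e, ɪ, œ, ɛ, ø/ are all [−back]; /ʊ/ (high back rounded lax vowel) is [+back].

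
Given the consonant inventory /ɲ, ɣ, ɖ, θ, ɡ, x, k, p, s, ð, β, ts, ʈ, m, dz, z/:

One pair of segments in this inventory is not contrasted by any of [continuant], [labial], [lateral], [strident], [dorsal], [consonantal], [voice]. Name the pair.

/ɲ/ (palatal nasal) and /ɡ/ (voiced velar stop) are both [−continuant], [−labial], [−lateral], [−strident], [+dorsal], [+consonantal], [+voice], so none of the listed features separates them. (They do differ in [sonorant], [nasal] and [back], which are not among the given features.) Every other pair in the inventory differs on at least one listed feature.

ɲ, ɡ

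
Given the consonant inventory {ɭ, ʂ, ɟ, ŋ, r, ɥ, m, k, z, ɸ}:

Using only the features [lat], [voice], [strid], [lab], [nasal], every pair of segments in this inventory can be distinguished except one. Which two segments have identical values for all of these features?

/r/ (alveolar trill) and /ɟ/ (voiced palatal stop) are both [−lateral], [+voice], [−strident], [−labial], [−nasal], so none of the listed features separates them. (They do differ in [sonorant], [continuant] and [dorsal], which are not among the given features.) Every other pair in the inventory differs on at least one listed feature.

r, ɟ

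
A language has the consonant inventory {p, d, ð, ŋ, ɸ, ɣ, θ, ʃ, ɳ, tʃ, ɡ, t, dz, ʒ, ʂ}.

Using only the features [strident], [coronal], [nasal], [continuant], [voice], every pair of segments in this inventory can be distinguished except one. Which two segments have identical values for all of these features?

ʂ, ʃ

On the given features, /ʂ/ and /ʃ/ have an identical profile: [+strident], [+coronal], [−nasal], [+continuant], [−voice]. No other two segments in the inventory coincide on all 5 features. (They do differ in [distributed], which is not among the given features.)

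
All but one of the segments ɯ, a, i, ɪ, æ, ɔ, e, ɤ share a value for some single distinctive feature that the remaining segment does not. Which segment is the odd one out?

ɔ

/ɤ, i, ɯ, æ, ɪ, a, e/ are all [−round], but /ɔ/ (mid back rounded lax vowel) is [+round]. No other single segment can be removed to leave a set sharing one feature value that the removed segment lacks, so /ɔ/ is the odd one out.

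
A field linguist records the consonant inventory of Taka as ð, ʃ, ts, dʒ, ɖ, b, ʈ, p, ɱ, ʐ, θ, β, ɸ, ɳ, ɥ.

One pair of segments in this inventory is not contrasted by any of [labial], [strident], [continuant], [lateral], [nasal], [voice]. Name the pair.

β, ɥ

On the given features, /β/ and /ɥ/ have an identical profile: [+labial], [−strident], [+continuant], [−lateral], [−nasal], [+voice]. No other two segments in the inventory coincide on all 6 features. (They do differ in [sonorant], [round] and [dorsal], which are not among the given features.)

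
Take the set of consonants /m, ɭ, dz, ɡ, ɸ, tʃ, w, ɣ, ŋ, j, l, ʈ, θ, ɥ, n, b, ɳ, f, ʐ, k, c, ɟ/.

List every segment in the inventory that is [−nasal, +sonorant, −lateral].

Eliminate segments failing any feature: /m, ŋ, n, ɳ/ are [+nasal]; /ɭ, l/ are [+lateral]; /dz, ɡ, ɸ, tʃ, ɣ, ʈ, θ, b, f, ʐ, k, c, ɟ/ are [−sonorant]. The remaining /w, j, ɥ/ satisfy [−nasal], [+sonorant], [−lateral].

w, j, ɥ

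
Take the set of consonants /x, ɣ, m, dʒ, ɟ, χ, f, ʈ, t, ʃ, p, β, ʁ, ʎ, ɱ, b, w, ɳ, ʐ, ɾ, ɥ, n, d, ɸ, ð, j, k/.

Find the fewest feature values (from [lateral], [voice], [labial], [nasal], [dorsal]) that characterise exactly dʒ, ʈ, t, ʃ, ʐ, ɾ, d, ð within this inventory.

[−nasal, −labial, −dorsal]

/dʒ, ʈ, t, ʃ, ʐ, ɾ, d, ð/ are all [−nasal], [−labial], [−dorsal], and no other segment in the inventory matches all three values. Dropping any one of them over-generates: [−labial, −dorsal] alone would also admit /ɳ, n/; [−nasal, −dorsal] alone would also admit /f, p, β, b, …/; [−nasal, −labial] alone would also admit /x, ɣ, ɟ, χ, …/. No other combination of two listed features picks out exactly this set either, so fewer than three features will not do.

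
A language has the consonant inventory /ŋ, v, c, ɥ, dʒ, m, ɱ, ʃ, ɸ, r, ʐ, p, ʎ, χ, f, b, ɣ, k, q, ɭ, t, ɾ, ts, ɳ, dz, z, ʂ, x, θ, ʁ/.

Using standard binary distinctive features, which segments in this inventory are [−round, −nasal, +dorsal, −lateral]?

c, χ, ɣ, k, q, x, ʁ

First, the [−round] segments are /ŋ, v, c, dʒ, m, ɱ, ʃ, ɸ, r, ʐ, p, ʎ, χ, f, b, ɣ, k, q, ɭ, t, ɾ, ts, ɳ, dz, z, ʂ, x, θ, ʁ/.
Within that set, [−nasal] gives /v, c, dʒ, ʃ, ɸ, r, ʐ, p, ʎ, χ, f, b, ɣ, k, q, ɭ, t, ɾ, ts, dz, z, ʂ, x, θ, ʁ/.
Intersecting with [+dorsal] gives /c, ʎ, χ, ɣ, k, q, x, ʁ/.
Among these, [−lateral] leaves /c, χ, ɣ, k, q, x, ʁ/.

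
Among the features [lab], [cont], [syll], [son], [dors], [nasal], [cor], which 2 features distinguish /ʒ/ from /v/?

The two segments share [+continuant], [-syllabic], [-sonorant], [-dorsal], [-nasal]. The only features from the list on which they differ: /ʒ/ is [-labial] while /v/ is [+labial]; /ʒ/ is [+coronal] while /v/ is [-coronal].

[labial], [coronal]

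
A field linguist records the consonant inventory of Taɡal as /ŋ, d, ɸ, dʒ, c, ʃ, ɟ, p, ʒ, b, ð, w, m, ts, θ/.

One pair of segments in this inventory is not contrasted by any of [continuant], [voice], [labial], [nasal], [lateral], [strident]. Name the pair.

d, ɟ

Both /d/ and /ɟ/ are [−continuant], [+voice], [−labial], [−nasal], [−lateral], [−strident]. Since the list omits [dorsal] — which does distinguish the voiced alveolar stop from the voiced palatal stop — this pair collapses; all other pairs remain distinct.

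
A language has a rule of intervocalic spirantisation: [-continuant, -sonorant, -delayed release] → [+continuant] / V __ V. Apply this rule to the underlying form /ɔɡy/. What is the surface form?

Only /ɡ/ occurs between two vowels (/ɔ/ __ /y/) and matches the structural description. It is a voiced velar stop, so [-continuant, -sonorant, -delayed release] holds; changing it to [+continuant] with all other features held fixed yields /ɣ/ (voiced velar fricative). No other segment meets both the structural description and the environment, so the output is [ɔɣy].

[ɔɣy]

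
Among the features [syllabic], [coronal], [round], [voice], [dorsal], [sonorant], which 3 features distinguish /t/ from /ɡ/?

/t/ is the voiceless alveolar stop and /ɡ/ is the voiced velar stop. Both are [−syllabic], [−round], [−sonorant]. /t/ is [−voice] while /ɡ/ is [+voice]; /t/ is [+coronal] while /ɡ/ is [−coronal]; /t/ is [−dorsal] while /ɡ/ is [+dorsal], so the distinguishing features are [voice], [coronal], [dorsal].

[voice], [coronal], [dorsal]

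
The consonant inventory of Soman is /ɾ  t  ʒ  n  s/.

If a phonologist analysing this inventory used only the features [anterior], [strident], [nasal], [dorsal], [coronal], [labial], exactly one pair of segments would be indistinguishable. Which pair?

ɾ, t

/ɾ/ (alveolar tap) and /t/ (voiceless alveolar stop) are both [+anterior], [−strident], [−nasal], [−dorsal], [+coronal], [−labial], so none of the listed features separates them. (They do differ in [sonorant] and [voice], which are not among the given features.) Every other pair in the inventory differs on at least one listed feature.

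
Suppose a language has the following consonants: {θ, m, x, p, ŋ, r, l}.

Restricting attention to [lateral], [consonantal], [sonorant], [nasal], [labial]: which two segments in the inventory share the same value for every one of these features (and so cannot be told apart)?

On the given features, /x/ and /θ/ have an identical profile: [-lateral], [+consonantal], [-sonorant], [-nasal], [-labial]. No other two segments in the inventory coincide on all 5 features. (They do differ in [coronal] and [dorsal], which are not among the given features.)

x, θ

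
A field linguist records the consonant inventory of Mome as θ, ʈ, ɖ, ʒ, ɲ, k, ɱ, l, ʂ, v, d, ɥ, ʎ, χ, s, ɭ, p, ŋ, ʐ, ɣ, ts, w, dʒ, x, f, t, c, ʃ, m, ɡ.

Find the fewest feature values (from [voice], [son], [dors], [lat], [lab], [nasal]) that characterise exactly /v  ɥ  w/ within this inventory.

Every target segment is [+voice], [−nasal], [+labial]; each remaining inventory member fails at least one of these. Each conjunct is needed — [−nasal, +labial] alone would also admit /p, f/; [+voice, +labial] alone would also admit /ɱ, m/; [+voice, −nasal] alone would also admit /ɖ, ʒ, l, d, …/ — and no other combination of two listed features has exactly this extension, so three is the minimum.

[+voice, −nasal, +lab]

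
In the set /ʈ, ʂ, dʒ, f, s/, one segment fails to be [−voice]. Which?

dʒ

/ʈ, s, f, ʂ/ are all [−voice]; /dʒ/ (voiced postalveolar affricate) is [+voice].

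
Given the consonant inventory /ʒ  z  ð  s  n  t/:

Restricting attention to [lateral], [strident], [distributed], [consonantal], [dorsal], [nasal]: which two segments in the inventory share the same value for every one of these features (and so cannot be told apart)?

s, z

On the given features, /s/ and /z/ have an identical profile: [−lateral], [+strident], [−distributed], [+consonantal], [−dorsal], [−nasal]. No other two segments in the inventory coincide on all 6 features. (They do differ in [voice], which is not among the given features.)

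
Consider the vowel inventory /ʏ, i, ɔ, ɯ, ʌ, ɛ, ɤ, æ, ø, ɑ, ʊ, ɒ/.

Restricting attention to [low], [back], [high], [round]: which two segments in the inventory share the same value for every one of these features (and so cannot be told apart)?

ɤ, ʌ

On the given features, /ɤ/ and /ʌ/ have an identical profile: [−low], [+back], [−high], [−round]. No other two segments in the inventory coincide on all 4 features. (They do differ in [tense], which is not among the given features.)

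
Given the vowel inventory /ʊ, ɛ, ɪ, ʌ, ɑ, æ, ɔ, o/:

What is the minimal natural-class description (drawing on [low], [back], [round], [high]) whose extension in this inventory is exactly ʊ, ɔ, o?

[+round]

/ʊ, ɔ, o/ are exactly the [+round] segments in the inventory, so a single feature suffices.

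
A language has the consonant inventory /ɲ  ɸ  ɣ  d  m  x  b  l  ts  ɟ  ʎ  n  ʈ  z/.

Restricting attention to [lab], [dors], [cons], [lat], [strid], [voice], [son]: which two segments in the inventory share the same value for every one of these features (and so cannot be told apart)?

ɣ, ɟ

Both /ɣ/ and /ɟ/ are [-labial], [+dorsal], [+consonantal], [-lateral], [-strident], [+voice], [-sonorant]. Since the list omits [continuant] and [back] — which do distinguish the voiced velar fricative from the voiced palatal stop — this pair collapses; all other pairs remain distinct.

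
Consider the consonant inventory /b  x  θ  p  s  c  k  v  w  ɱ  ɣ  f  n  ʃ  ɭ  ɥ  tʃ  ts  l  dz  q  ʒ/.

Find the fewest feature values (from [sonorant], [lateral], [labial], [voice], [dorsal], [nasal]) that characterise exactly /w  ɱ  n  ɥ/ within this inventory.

The class [+sonorant], [−lateral] has exactly /w, ɱ, n, ɥ/ as its extension in this inventory. No smaller conjunction from the listed features achieves this: [−lateral] alone would also admit /b, x, θ, p, …/; [+sonorant] alone would also admit /ɭ, l/; and checking the remaining single features turns up none with this extension.

[+sonorant, −lateral]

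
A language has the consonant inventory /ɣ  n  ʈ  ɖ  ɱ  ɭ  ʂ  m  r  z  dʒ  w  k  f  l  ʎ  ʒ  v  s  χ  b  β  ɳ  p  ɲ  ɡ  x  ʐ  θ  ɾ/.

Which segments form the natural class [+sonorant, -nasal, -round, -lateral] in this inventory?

r, ɾ

Eliminate segments failing any feature: /ɣ, ʈ, ɖ, ʂ, z, dʒ, k, f, ʒ, v, s, χ, b, β, p, ɡ, x, ʐ, θ/ are [-sonorant]; /n, ɱ, m, ɳ, ɲ/ are [+nasal]; /ɭ, l, ʎ/ are [+lateral]; /w/ is [+round]. The remaining /r, ɾ/ satisfy [+sonorant], [-nasal], [-round], [-lateral].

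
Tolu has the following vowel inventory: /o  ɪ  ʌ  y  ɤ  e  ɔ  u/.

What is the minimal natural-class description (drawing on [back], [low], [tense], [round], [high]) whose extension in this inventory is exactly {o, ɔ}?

The class [−high], [+round] has exactly /o, ɔ/ as its extension in this inventory. No smaller conjunction from the listed features achieves this: [+round] alone would also admit /y, u/; [−high] alone would also admit /ʌ, ɤ, e/; and checking the remaining single features turns up none with this extension.

[−high, +round]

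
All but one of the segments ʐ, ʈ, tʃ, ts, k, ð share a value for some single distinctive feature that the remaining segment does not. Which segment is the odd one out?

k

[coronal] (equivalently [dorsal]) groups all but one: /ʈ, ts, ð, ʐ, tʃ/ share [+coronal] while /k/ (voiceless velar stop) alone is [-coronal]. Removing any other segment would not leave a single-feature class that excludes it.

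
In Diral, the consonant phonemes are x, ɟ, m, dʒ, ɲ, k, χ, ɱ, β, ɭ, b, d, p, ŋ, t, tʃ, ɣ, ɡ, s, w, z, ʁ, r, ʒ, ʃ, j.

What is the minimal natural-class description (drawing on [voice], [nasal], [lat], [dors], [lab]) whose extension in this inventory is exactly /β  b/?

The class [+voice], [-nasal], [+labial], [-dorsal] has exactly /β, b/ as its extension in this inventory. No smaller conjunction from the listed features achieves this: [-nasal, +labial, -dorsal] alone would also admit /p/; [+voice, +labial, -dorsal] alone would also admit /m, ɱ/; [+voice, -nasal, -dorsal] alone would also admit /dʒ, ɭ, d, z, …/; [+voice, -nasal, +labial] alone would also admit /w/; and checking the remaining three-feature bundles turns up none with this extension.

[+voice, -nasal, +lab, -dors]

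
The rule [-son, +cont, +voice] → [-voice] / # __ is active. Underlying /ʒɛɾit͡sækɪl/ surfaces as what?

Only the initial segment /ʒ/ is both word-initial and matches the structural description. It is a voiced postalveolar fricative, so [-son, +cont, +voice] holds; changing it to [-voice] with all other features held fixed yields /ʃ/ (voiceless postalveolar fricative). No other segment meets both the structural description and the environment, so the output is [ʃɛɾit͡sækɪl].

[ʃɛɾit͡sækɪl]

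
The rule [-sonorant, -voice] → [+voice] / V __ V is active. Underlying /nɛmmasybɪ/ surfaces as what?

[nɛmmazybɪ]

The only segment in the rule's environment that also matches [-sonorant, -voice] is /s/. Applying [+voice] turns the voiceless alveolar fricative into /z/ (voiced alveolar fricative), giving [nɛmmazybɪ].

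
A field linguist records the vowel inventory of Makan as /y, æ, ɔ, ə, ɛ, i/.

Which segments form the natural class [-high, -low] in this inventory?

ɔ, ə, ɛ

Eliminate segments failing any feature: /y, i/ are [+high]; /æ/ is [+low]. The remaining /ɔ, ə, ɛ/ satisfy [-high], [-low].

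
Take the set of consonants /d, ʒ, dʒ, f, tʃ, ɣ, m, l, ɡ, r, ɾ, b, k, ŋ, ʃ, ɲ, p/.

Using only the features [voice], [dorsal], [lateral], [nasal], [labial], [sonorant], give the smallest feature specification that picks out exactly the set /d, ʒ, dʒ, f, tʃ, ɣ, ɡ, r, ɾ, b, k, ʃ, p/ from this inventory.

Every target segment is [-nasal], [-lateral]; each remaining inventory member fails at least one of these. Each conjunct is needed — [-lateral] alone would also admit /m, ŋ, ɲ/; [-nasal] alone would also admit /l/ — and no other single listed feature has exactly this extension, so two is the minimum.

[-nasal, -lateral]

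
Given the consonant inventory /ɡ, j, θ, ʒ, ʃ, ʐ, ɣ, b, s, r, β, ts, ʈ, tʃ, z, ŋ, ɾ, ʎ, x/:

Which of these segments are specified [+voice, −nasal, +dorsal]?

ɡ, j, ɣ, ʎ

Eliminate segments failing any feature: /θ, ʃ, s, ts, ʈ, tʃ, x/ are [−voice]; /ʒ, ʐ, b, r, β, z, ɾ/ are [−dorsal]; /ŋ/ is [+nasal]. The remaining /ɡ, j, ɣ, ʎ/ satisfy [+voice], [−nasal], [+dorsal].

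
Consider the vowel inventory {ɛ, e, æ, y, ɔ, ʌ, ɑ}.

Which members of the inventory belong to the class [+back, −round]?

ʌ, ɑ

Eliminate segments failing any feature: /ɛ, e, æ, y/ are [−back]; /ɔ/ is [+round]. The remaining /ʌ, ɑ/ satisfy [+back], [−round].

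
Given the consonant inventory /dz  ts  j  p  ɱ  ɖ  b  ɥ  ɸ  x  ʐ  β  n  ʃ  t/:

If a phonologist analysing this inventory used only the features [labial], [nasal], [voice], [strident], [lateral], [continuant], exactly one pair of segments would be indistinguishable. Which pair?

ɥ, β

On the given features, /ɥ/ and /β/ have an identical profile: [+labial], [-nasal], [+voice], [-strident], [-lateral], [+continuant]. No other two segments in the inventory coincide on all 6 features. (They do differ in [sonorant], [round] and [dorsal], which are not among the given features.)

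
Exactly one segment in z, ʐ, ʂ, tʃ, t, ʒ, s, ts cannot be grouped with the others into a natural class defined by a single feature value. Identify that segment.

[strident] groups all but one: /ʐ, tʃ, ts, z, ʂ, ʒ, s/ share [+strident] while /t/ (voiceless alveolar stop) alone is [−strident]. Removing any other segment would not leave a single-feature class that excludes it.

t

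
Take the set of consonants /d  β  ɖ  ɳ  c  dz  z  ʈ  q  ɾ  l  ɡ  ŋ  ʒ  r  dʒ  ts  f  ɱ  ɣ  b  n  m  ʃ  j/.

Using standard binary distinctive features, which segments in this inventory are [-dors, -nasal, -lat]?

Checking each segment against [-dorsal], [-nasal], [-lateral]: /d/ (voiced alveolar stop), /β/ (voiced bilabial fricative), /ɖ/ (voiced retroflex stop), /dz/ (voiced alveolar affricate), /z/ (voiced alveolar fricative), /ʈ/ (voiceless retroflex stop), among others, satisfy every feature; every other segment in the inventory fails at least one.

d, β, ɖ, dz, z, ʈ, ɾ, ʒ, r, dʒ, ts, f, b, ʃ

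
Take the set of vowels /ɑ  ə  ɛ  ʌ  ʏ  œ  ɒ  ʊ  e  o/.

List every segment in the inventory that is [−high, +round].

Checking each segment against [−high], [+round]: /œ/ (mid front rounded lax vowel), /ɒ/ (low back rounded vowel), /o/ (mid back rounded tense vowel) satisfy every feature; every other segment in the inventory fails at least one.

œ, ɒ, o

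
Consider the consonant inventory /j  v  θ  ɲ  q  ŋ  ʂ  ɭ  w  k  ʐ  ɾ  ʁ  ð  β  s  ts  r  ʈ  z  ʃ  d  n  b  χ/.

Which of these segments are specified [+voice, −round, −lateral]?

Eliminate segments failing any feature: /θ, q, ʂ, k, s, ts, ʈ, ʃ, χ/ are [−voice]; /ɭ/ is [+lateral]; /w/ is [+round]. The remaining /j, v, ɲ, ŋ, ʐ, ɾ, ʁ, ð, β, r, z, d, n, b/ satisfy [+voice], [−round], [−lateral].

j, v, ɲ, ŋ, ʐ, ɾ, ʁ, ð, β, r, z, d, n, b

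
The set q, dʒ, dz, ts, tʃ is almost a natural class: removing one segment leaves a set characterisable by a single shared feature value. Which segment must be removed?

[delayed release] (equivalently [strident], [coronal], [dorsal]) groups all but one: /ts, tʃ, dz, dʒ/ share [+delayed release] while /q/ (voiceless uvular stop) alone is [−delayed release]. Removing any other segment would not leave a single-feature class that excludes it.

q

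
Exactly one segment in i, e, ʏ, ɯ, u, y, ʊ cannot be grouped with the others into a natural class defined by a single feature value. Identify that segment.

e

The remaining segments after removing /e/ share [+high]; /e/ (mid front unrounded tense vowel) is [-high]. For every other candidate removal, the leftover set fails to share any single feature value that the removed segment lacks.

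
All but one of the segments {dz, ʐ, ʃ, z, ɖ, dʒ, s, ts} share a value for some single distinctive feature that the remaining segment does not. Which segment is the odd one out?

/ʐ, dz, ts, z, ʃ, dʒ, s/ are all [+strident], but /ɖ/ (voiced retroflex stop) is [-strident]. No other single segment can be removed to leave a set sharing one feature value that the removed segment lacks, so /ɖ/ is the odd one out.

ɖ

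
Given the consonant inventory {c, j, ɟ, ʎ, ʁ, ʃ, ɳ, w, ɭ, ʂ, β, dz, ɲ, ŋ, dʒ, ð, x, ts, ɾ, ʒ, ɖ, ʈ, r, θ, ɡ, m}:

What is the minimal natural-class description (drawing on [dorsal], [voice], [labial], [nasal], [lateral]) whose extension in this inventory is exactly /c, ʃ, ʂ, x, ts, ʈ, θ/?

[−voice]

Every target segment is [−voice] and no other inventory member is, so one feature is enough.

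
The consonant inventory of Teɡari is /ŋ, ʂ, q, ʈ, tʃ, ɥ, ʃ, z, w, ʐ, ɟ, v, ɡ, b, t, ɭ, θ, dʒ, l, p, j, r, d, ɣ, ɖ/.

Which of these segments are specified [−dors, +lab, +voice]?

v, b

The [−dorsal] segments are /ʂ, ʈ, tʃ, ʃ, z, ʐ, v, b, t, ɭ, θ, dʒ, l, p, r, d, ɖ/.
Within that set, [+labial] gives /v, b, p/.
Intersecting with [+voice] leaves /v, b/.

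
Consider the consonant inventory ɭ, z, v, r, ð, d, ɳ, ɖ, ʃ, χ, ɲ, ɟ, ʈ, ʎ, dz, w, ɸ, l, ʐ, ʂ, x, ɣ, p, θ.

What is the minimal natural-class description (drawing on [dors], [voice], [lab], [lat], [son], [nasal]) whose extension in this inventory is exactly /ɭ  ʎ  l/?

[+lat]

The target set is precisely the extension of [+lateral] in this inventory.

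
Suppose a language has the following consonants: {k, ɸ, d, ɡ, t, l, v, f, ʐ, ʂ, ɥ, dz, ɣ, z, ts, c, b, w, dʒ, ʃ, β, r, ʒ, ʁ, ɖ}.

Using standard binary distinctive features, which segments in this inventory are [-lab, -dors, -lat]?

d, t, ʐ, ʂ, dz, z, ts, dʒ, ʃ, r, ʒ, ɖ

Checking each segment against [-labial], [-dorsal], [-lateral]: /d/ (voiced alveolar stop), /t/ (voiceless alveolar stop), /ʐ/ (voiced retroflex fricative), /ʂ/ (voiceless retroflex fricative), /dz/ (voiced alveolar affricate), /z/ (voiced alveolar fricative), among others, satisfy every feature; every other segment in the inventory fails at least one.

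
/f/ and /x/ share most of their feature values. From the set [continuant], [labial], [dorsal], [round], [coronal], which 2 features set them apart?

[labial], [dorsal]

/f/ is the voiceless labiodental fricative and /x/ is the voiceless velar fricative. Both are [+continuant], [-round], [-coronal]. /f/ is [+labial] while /x/ is [-labial]; /f/ is [-dorsal] while /x/ is [+dorsal], so the distinguishing features are [labial], [dorsal].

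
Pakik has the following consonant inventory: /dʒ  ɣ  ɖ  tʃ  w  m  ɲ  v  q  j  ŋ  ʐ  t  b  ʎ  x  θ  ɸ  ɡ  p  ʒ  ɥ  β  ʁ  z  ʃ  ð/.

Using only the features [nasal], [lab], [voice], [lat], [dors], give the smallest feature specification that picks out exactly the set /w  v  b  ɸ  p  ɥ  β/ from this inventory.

[−nasal, +lab]

Every target segment is [−nasal], [+labial]; each remaining inventory member fails at least one of these. Each conjunct is needed — [+labial] alone would also admit /m/; [−nasal] alone would also admit /dʒ, ɣ, ɖ, tʃ, …/ — and no other single listed feature has exactly this extension, so two is the minimum.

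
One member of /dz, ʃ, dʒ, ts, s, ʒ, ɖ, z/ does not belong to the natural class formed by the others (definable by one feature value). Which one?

ɖ

[strident] groups all but one: /s, ts, ʒ, dʒ, ʃ, z, dz/ share [+strident] while /ɖ/ (voiced retroflex stop) alone is [-strident]. Removing any other segment would not leave a single-feature class that excludes it.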